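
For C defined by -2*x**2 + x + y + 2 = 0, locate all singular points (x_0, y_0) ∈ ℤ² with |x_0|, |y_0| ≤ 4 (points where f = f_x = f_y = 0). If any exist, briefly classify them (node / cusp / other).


No singular points in the scanned grid; C is smooth there.

Compute partial derivatives:
  f_x = 1 - 4*x.
  f_y = 1.
f_y = 1 is a nonzero constant, so f_y never vanishes: no point (x, y) can satisfy f = f_x = f_y = 0. In particular no (x, y) ∈ {−4, ..., 4}² is singular; the curve is smooth.


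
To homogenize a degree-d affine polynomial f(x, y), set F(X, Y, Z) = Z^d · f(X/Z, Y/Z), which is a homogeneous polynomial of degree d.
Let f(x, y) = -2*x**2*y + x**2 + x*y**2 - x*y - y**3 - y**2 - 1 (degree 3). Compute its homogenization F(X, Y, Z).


F(X, Y, Z) = -2*X**2*Y + X**2*Z + X*Y**2 - X*Y*Z - Y**3 - Y**2*Z - Z**3

deg(f) = 3.
Substitute x = X/Z, y = Y/Z into f, then multiply by Z^3.
  monomial -2·x^2·y^1 ↦ -2·X^2·Y^1·Z^0.
  monomial 1·x^2·y^0 ↦ 1·X^2·Y^0·Z^1.
  monomial 1·x^1·y^2 ↦ 1·X^1·Y^2·Z^0.
  monomial -1·x^1·y^1 ↦ -1·X^1·Y^1·Z^1.
  monomial -1·x^0·y^3 ↦ -1·X^0·Y^3·Z^0.
  monomial -1·x^0·y^2 ↦ -1·X^0·Y^2·Z^1.
  monomial -1·x^0·y^0 ↦ -1·X^0·Y^0·Z^3.
Collecting: F(X, Y, Z) = -2*X**2*Y + X**2*Z + X*Y**2 - X*Y*Z - Y**3 - Y**2*Z - Z**3.


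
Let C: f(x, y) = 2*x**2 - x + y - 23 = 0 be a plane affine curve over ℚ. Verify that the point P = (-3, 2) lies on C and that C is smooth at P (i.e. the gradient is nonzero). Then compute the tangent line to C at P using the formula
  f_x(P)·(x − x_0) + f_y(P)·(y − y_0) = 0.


Tangent line at P: -13*x + y - 41 = 0.

Step 1: f(-3, 2) = 0, so P lies on C.
Step 2: partial derivatives
  f_x(x, y) = 4*x - 1, f_y(x, y) = 1.
  f_x(P) = -13, f_y(P) = 1 (gradient nonzero, so P is smooth).
Step 3: tangent line at P: -13·(x − -3) + 1·(y − 2) = 0.
Expanding: -13*x + y - 41 = 0.


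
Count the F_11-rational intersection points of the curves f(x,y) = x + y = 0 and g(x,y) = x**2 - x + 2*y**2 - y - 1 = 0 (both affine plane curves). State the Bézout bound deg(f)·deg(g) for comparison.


Common zeros: {(2, 9), (9, 2)}; count = 2; Bézout bound = 2.

deg(f) = 1, deg(g) = 2, so Bézout bound = 2.
Scan x ∈ F_11. For each x, list the y ∈ F_11 with f(x, y) ≡ 0 and those with g(x, y) ≡ 0 (mod 11); the common zeros in that column are the intersection.
  x = 0: f ≡ 0 at y ∈ {0}; g ≡ 0 at y ∈ {1, 5}; common: ∅.
  x = 1: f ≡ 0 at y ∈ {10}; g ≡ 0 at y ∈ {1, 5}; common: ∅.
  x = 2: f ≡ 0 at y ∈ {9}; g ≡ 0 at y ∈ {8, 9}; common: {9}.
  x = 3: f ≡ 0 at y ∈ {8}; g ≡ 0 at y ∈ {2, 4}; common: ∅.
  x = 4: f ≡ 0 at y ∈ {7}; g ≡ 0 at y ∈ {0, 6}; common: ∅.
  x = 5: f ≡ 0 at y ∈ {6}; g ≡ 0 at y ∈ {7, 10}; common: ∅.
  x = 6: f ≡ 0 at y ∈ {5}; g ≡ 0 at y ∈ {3}; common: ∅.
  x = 7: f ≡ 0 at y ∈ {4}; g ≡ 0 at y ∈ {7, 10}; common: ∅.
  x = 8: f ≡ 0 at y ∈ {3}; g ≡ 0 at y ∈ {0, 6}; common: ∅.
  x = 9: f ≡ 0 at y ∈ {2}; g ≡ 0 at y ∈ {2, 4}; common: {2}.
  x = 10: f ≡ 0 at y ∈ {1}; g ≡ 0 at y ∈ {8, 9}; common: ∅.
Collecting: common zeros = {(2, 9), (9, 2)}, so the count is 2.
Comparison with the Bézout bound: 2 ≤ 2 = deg(f)·deg(g), as expected for curves with no common component (the bound is attained).


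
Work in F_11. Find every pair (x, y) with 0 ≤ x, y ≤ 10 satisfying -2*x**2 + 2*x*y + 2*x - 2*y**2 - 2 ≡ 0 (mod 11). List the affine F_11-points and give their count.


Affine F_11-points: {(2, 4), (2, 9), (3, 4), (3, 10), (6, 3), (7, 2), (7, 5), (8, 9), (8, 10), (9, 3), (9, 6), (10, 5)}; count = 12.

For each of the 121 pairs (x, y) ∈ F_11², evaluate f(x, y) mod 11. Record the zeros.
  x = 0: [0↦9, 1↦7, 2↦1, 3↦2, 4↦10, 5↦3, 6↦3, 7↦10, 8↦2, 9↦1, 10↦7]  zeros at y ∈ ∅
  x = 1: [0↦9, 1↦9, 2↦5, 3↦8, 4↦7, 5↦2, 6↦4, 7↦2, 8↦7, 9↦8, 10↦5]  zeros at y ∈ ∅
  x = 2: [0↦5, 1↦7, 2↦5, 3↦10, 4↦0, 5↦8, 6↦1, 7↦1, 8↦8, 9↦0, 10↦10]  zeros at y ∈ {4, 9}
  x = 3: [0↦8, 1↦1, 2↦1, 3↦8, 4↦0, 5↦10, 6↦5, 7↦7, 8↦5, 9↦10, 10↦0]  zeros at y ∈ {4, 10}
  x = 4: [0↦7, 1↦2, 2↦4, 3↦2, 4↦7, 5↦8, 6↦5, 7↦9, 8↦9, 9↦5, 10↦8]  zeros at y ∈ ∅
  x = 5: [0↦2, 1↦10, 2↦3, 3↦3, 4↦10, 5↦2, 6↦1, 7↦7, 8↦9, 9↦7, 10↦1]  zeros at y ∈ ∅
  x = 6: [0↦4, 1↦3, 2↦9, 3↦0, 4↦9, 5↦3, 6↦4, 7↦1, 8↦5, 9↦5, 10↦1]  zeros at y ∈ {3}
  x = 7: [0↦2, 1↦3, 2↦0, 3↦4, 4↦4, 5↦0, 6↦3, 7↦2, 8↦8, 9↦10, 10↦8]  zeros at y ∈ {2, 5}
  x = 8: [0↦7, 1↦10, 2↦9, 3↦4, 4↦6, 5↦4, 6↦9, 7↦10, 8↦7, 9↦0, 10↦0]  zeros at y ∈ {9, 10}
  x = 9: [0↦8, 1↦2, 2↦3, 3↦0, 4↦4, 5↦4, 6↦0, 7↦3, 8↦2, 9↦8, 10↦10]  zeros at y ∈ {3, 6}
  x = 10: [0↦5, 1↦1, 2↦4, 3↦3, 4↦9, 5↦0, 6↦9, 7↦3, 8↦4, 9↦1, 10↦5]  zeros at y ∈ {5}
Collecting zeros: affine points = {(2, 4), (2, 9), (3, 4), (3, 10), (6, 3), (7, 2), (7, 5), (8, 9), (8, 10), (9, 3), (9, 6), (10, 5)}.
Total count |C(F_11)_aff| = 12.


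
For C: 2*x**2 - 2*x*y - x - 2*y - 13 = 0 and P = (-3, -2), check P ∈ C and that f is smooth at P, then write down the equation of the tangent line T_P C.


Tangent line at P: -9*x + 4*y - 19 = 0.

Step 1: f(-3, -2) = 0, so P lies on C.
Step 2: partial derivatives
  f_x(x, y) = 4*x - 2*y - 1, f_y(x, y) = -2*x - 2.
  f_x(P) = -9, f_y(P) = 4 (gradient nonzero, so P is smooth).
Step 3: tangent line at P: -9·(x − -3) + 4·(y − -2) = 0.
Expanding: -9*x + 4*y - 19 = 0.


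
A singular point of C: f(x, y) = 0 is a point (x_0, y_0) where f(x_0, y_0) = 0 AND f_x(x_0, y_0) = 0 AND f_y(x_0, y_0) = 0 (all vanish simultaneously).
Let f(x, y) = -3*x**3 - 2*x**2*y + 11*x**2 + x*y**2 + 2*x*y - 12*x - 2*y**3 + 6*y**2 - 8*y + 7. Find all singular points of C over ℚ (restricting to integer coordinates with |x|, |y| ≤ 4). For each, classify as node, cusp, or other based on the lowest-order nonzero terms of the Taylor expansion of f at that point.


Singular points: {(1, 1)}; classification: cusp.

Compute partial derivatives:
  f_x = -9*x**2 - 4*x*y + 22*x + y**2 + 2*y - 12.
  f_y = -2*x**2 + 2*x*y + 2*x - 6*y**2 + 12*y - 8.
Scan x_0 ∈ {−4, ..., 4}. For each x_0, f_y(x_0, y) is a polynomial in y; find its integer roots y ∈ {−4, ..., 4}, then test f_x and f at those candidates.
  x = -4: f_y(-4, y) = -6*y**2 + 4*y - 48; no integer root y with |y| ≤ 4.
  x = -3: f_y(-3, y) = -6*y**2 + 6*y - 32; no integer root y with |y| ≤ 4.
  x = -2: f_y(-2, y) = -6*y**2 + 8*y - 20; no integer root y with |y| ≤ 4.
  x = -1: f_y(-1, y) = -6*y**2 + 10*y - 12; no integer root y with |y| ≤ 4.
  x = 0: f_y(0, y) = -6*y**2 + 12*y - 8; no integer root y with |y| ≤ 4.
  x = 1: f_y(1, y) = -6*y**2 + 14*y - 8; vanishes at y ∈ {1}. (1, 1): f_x = 0, f = 0 — SINGULAR.
  x = 2: f_y(2, y) = -6*y**2 + 16*y - 12; no integer root y with |y| ≤ 4.
  x = 3: f_y(3, y) = -6*y**2 + 18*y - 20; no integer root y with |y| ≤ 4.
  x = 4: f_y(4, y) = -6*y**2 + 20*y - 32; no integer root y with |y| ≤ 4.
Only singular point on the grid: (1, 1).
Classify: substitute x = 1 + u, y = 1 + v and expand: f = -3*u**3 - 2*u**2*v + u*v**2 - 2*v**3 + v**2.
No constant or linear terms (consistent with a singular point). Quadratic part: v**2. Cubic part: -3*u**3 - 2*u**2*v + u*v**2 - 2*v**3.
The quadratic part v**2 is a perfect square, so there is a single (double) tangent line v = 0, i.e. y = 1. Restricting the cubic part to that line (v = 0) leaves -3*u**3 ≠ 0, so f is not divisible by v and the branch is v² ≈ 3*u**3 to lowest order — this is a cusp.
Classification: cusp.


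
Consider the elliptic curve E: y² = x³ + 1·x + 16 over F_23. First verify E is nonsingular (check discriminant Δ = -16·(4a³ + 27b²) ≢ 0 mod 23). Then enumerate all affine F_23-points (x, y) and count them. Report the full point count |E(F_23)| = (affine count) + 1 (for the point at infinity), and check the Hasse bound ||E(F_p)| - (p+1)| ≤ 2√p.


Affine points = {(0, 4), (0, 19), (1, 8), (1, 15), (2, 7), (2, 16), (3, 0), (5, 10), (5, 13), (6, 10), (6, 13), (9, 8), (9, 15), (11, 1), (11, 22), (12, 10), (12, 13), (13, 8), (13, 15), (15, 5), (15, 18), (17, 1), (17, 22), (18, 1), (18, 22), (20, 3), (20, 20), (21, 11), (21, 12)}; affine count = 29; |E(F_23)| = 30.

Discriminant check: Δ ∝ 4a³ + 27b² = 4·1³ + 27·16² = 4·1 + 27·256 ≡ 16 (mod 23). Nonzero ⇒ E is nonsingular.
For each x ∈ F_23, compute rhs = x³ + 1·x + 16 mod 23, then count y ∈ F_23 with y² ≡ rhs.
  x = 0: rhs = 16, matching y values: 4, 19 (2 points).
  x = 1: rhs = 18, matching y values: 8, 15 (2 points).
  x = 2: rhs = 3, matching y values: 7, 16 (2 points).
  x = 3: rhs = 0, matching y values: 0 (1 points).
  x = 4: rhs = 15, matching y values: none (0 points).
  x = 5: rhs = 8, matching y values: 10, 13 (2 points).
  x = 6: rhs = 8, matching y values: 10, 13 (2 points).
  x = 7: rhs = 21, matching y values: none (0 points).
  x = 8: rhs = 7, matching y values: none (0 points).
  x = 9: rhs = 18, matching y values: 8, 15 (2 points).
  x = 10: rhs = 14, matching y values: none (0 points).
  x = 11: rhs = 1, matching y values: 1, 22 (2 points).
  x = 12: rhs = 8, matching y values: 10, 13 (2 points).
  x = 13: rhs = 18, matching y values: 8, 15 (2 points).
  x = 14: rhs = 14, matching y values: none (0 points).
  x = 15: rhs = 2, matching y values: 5, 18 (2 points).
  x = 16: rhs = 11, matching y values: none (0 points).
  x = 17: rhs = 1, matching y values: 1, 22 (2 points).
  x = 18: rhs = 1, matching y values: 1, 22 (2 points).
  x = 19: rhs = 17, matching y values: none (0 points).
  x = 20: rhs = 9, matching y values: 3, 20 (2 points).
  x = 21: rhs = 6, matching y values: 11, 12 (2 points).
  x = 22: rhs = 14, matching y values: none (0 points).
Total affine count: 29.
Full point count |E(F_23)| = 29 + 1 = 30.
Hasse bound: |30 − (23+1)| = |6| = 6 ≤ 2√23 ≈ 9.5917 ✓.


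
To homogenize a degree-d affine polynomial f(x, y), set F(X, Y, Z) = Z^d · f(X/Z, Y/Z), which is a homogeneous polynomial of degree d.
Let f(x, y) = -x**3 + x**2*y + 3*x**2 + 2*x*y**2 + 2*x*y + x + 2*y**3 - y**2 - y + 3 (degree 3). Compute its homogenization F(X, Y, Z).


F(X, Y, Z) = -X**3 + X**2*Y + 3*X**2*Z + 2*X*Y**2 + 2*X*Y*Z + X*Z**2 + 2*Y**3 - Y**2*Z - Y*Z**2 + 3*Z**3

deg(f) = 3.
Substitute x = X/Z, y = Y/Z into f, then multiply by Z^3.
  monomial -1·x^3·y^0 ↦ -1·X^3·Y^0·Z^0.
  monomial 1·x^2·y^1 ↦ 1·X^2·Y^1·Z^0.
  monomial 3·x^2·y^0 ↦ 3·X^2·Y^0·Z^1.
  monomial 2·x^1·y^2 ↦ 2·X^1·Y^2·Z^0.
  monomial 2·x^1·y^1 ↦ 2·X^1·Y^1·Z^1.
  monomial 1·x^1·y^0 ↦ 1·X^1·Y^0·Z^2.
  monomial 2·x^0·y^3 ↦ 2·X^0·Y^3·Z^0.
  monomial -1·x^0·y^2 ↦ -1·X^0·Y^2·Z^1.
  monomial -1·x^0·y^1 ↦ -1·X^0·Y^1·Z^2.
  monomial 3·x^0·y^0 ↦ 3·X^0·Y^0·Z^3.
Collecting: F(X, Y, Z) = -X**3 + X**2*Y + 3*X**2*Z + 2*X*Y**2 + 2*X*Y*Z + X*Z**2 + 2*Y**3 - Y**2*Z - Y*Z**2 + 3*Z**3.


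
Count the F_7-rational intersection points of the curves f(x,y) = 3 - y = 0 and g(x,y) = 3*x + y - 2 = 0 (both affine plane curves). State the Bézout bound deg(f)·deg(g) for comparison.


Common zeros: {(2, 3)}; count = 1; Bézout bound = 1.

deg(f) = 1, deg(g) = 1, so Bézout bound = 1.
Scan x ∈ F_7. For each x, list the y ∈ F_7 with f(x, y) ≡ 0 and those with g(x, y) ≡ 0 (mod 7); the common zeros in that column are the intersection.
  x = 0: f ≡ 0 at y ∈ {3}; g ≡ 0 at y ∈ {2}; common: ∅.
  x = 1: f ≡ 0 at y ∈ {3}; g ≡ 0 at y ∈ {6}; common: ∅.
  x = 2: f ≡ 0 at y ∈ {3}; g ≡ 0 at y ∈ {3}; common: {3}.
  x = 3: f ≡ 0 at y ∈ {3}; g ≡ 0 at y ∈ {0}; common: ∅.
  x = 4: f ≡ 0 at y ∈ {3}; g ≡ 0 at y ∈ {4}; common: ∅.
  x = 5: f ≡ 0 at y ∈ {3}; g ≡ 0 at y ∈ {1}; common: ∅.
  x = 6: f ≡ 0 at y ∈ {3}; g ≡ 0 at y ∈ {5}; common: ∅.
Collecting: common zeros = {(2, 3)}, so the count is 1.
Comparison with the Bézout bound: 1 ≤ 1 = deg(f)·deg(g), as expected for curves with no common component (the bound is attained).


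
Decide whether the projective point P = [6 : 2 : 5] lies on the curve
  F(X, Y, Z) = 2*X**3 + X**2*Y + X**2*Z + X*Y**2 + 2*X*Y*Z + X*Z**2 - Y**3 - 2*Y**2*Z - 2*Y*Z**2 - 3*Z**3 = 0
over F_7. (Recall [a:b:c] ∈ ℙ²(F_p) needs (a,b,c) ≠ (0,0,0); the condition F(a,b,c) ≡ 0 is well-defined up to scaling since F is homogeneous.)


F(6,2,5) ≡ 0 (mod 7); P is on the curve.

Evaluate F(6, 2, 5) term-by-term (mod 7).
  2*X**3 ↦ 2·216·1·1 = 432
  X**2*Y ↦ 1·36·2·1 = 72
  X**2*Z ↦ 1·36·1·5 = 180
  X*Y**2 ↦ 1·6·4·1 = 24
  2*X*Y*Z ↦ 2·6·2·5 = 120
  X*Z**2 ↦ 1·6·1·25 = 150
  -Y**3 ↦ -1·1·8·1 = -8
  -2*Y**2*Z ↦ -2·1·4·5 = -40
  -2*Y*Z**2 ↦ -2·1·2·25 = -100
  -3*Z**3 ↦ -3·1·1·125 = -375
Sum: F(6, 2, 5) = (432) + (72) + (180) + (24) + (120) + (150) + (-8) + (-40) + (-100) + (-375) = 455.
Reducing mod 7: 455 ≡ 0 (mod 7).
Since F(a, b, c) ≡ 0 (mod 7), P lies on the curve.


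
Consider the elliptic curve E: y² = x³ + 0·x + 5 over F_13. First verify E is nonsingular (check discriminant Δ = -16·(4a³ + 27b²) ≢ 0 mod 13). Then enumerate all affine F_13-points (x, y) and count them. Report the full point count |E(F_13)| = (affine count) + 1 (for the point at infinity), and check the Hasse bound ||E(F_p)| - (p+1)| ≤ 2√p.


Affine points = {(2, 0), (4, 2), (4, 11), (5, 0), (6, 0), (7, 6), (7, 7), (8, 6), (8, 7), (10, 2), (10, 11), (11, 6), (11, 7), (12, 2), (12, 11)}; affine count = 15; |E(F_13)| = 16.

Discriminant check: Δ ∝ 4a³ + 27b² = 4·0³ + 27·5² = 4·0 + 27·25 ≡ 12 (mod 13). Nonzero ⇒ E is nonsingular.
For each x ∈ F_13, compute rhs = x³ + 0·x + 5 mod 13, then count y ∈ F_13 with y² ≡ rhs.
  x = 0: rhs = 5, matching y values: none (0 points).
  x = 1: rhs = 6, matching y values: none (0 points).
  x = 2: rhs = 0, matching y values: 0 (1 points).
  x = 3: rhs = 6, matching y values: none (0 points).
  x = 4: rhs = 4, matching y values: 2, 11 (2 points).
  x = 5: rhs = 0, matching y values: 0 (1 points).
  x = 6: rhs = 0, matching y values: 0 (1 points).
  x = 7: rhs = 10, matching y values: 6, 7 (2 points).
  x = 8: rhs = 10, matching y values: 6, 7 (2 points).
  x = 9: rhs = 6, matching y values: none (0 points).
  x = 10: rhs = 4, matching y values: 2, 11 (2 points).
  x = 11: rhs = 10, matching y values: 6, 7 (2 points).
  x = 12: rhs = 4, matching y values: 2, 11 (2 points).
Total affine count: 15.
Full point count |E(F_13)| = 15 + 1 = 16.
Hasse bound: |16 − (13+1)| = |2| = 2 ≤ 2√13 ≈ 7.2111 ✓.


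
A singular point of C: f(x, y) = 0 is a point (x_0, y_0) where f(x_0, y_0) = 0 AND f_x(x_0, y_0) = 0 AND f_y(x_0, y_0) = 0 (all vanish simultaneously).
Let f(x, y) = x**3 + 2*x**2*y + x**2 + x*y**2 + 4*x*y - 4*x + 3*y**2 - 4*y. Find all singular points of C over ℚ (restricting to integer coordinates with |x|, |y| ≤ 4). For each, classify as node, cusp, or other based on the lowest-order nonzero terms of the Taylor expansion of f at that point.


Singular points: {(-2, 2)}; classification: node.

Compute partial derivatives:
  f_x = 3*x**2 + 4*x*y + 2*x + y**2 + 4*y - 4.
  f_y = 2*x**2 + 2*x*y + 4*x + 6*y - 4.
Scan x_0 ∈ {−4, ..., 4}. For each x_0, f_y(x_0, y) is a polynomial in y; find its integer roots y ∈ {−4, ..., 4}, then test f_x and f at those candidates.
  x = -4: f_y(-4, y) = 12 - 2*y; no integer root y with |y| ≤ 4.
  x = -3: f_y(-3, y) = 2; no integer root y with |y| ≤ 4.
  x = -2: f_y(-2, y) = 2*y - 4; vanishes at y ∈ {2}. (-2, 2): f_x = 0, f = 0 — SINGULAR.
  x = -1: f_y(-1, y) = 4*y - 6; no integer root y with |y| ≤ 4.
  x = 0: f_y(0, y) = 6*y - 4; no integer root y with |y| ≤ 4.
  x = 1: f_y(1, y) = 8*y + 2; no integer root y with |y| ≤ 4.
  x = 2: f_y(2, y) = 10*y + 12; no integer root y with |y| ≤ 4.
  x = 3: f_y(3, y) = 12*y + 26; no integer root y with |y| ≤ 4.
  x = 4: f_y(4, y) = 14*y + 44; no integer root y with |y| ≤ 4.
Only singular point on the grid: (-2, 2).
Classify: substitute x = -2 + u, y = 2 + v and expand: f = u**3 + 2*u**2*v - u**2 + u*v**2 + v**2.
No constant or linear terms (consistent with a singular point). Quadratic part: -u**2 + v**2. Cubic part: u**3 + 2*u**2*v + u*v**2.
The quadratic part v**2 - u**2 = (v − u)(v + u) splits into two distinct linear factors, so there are two distinct tangent lines y − 2 = ±(x − -2) — this is a node (ordinary double point).
Classification: node.


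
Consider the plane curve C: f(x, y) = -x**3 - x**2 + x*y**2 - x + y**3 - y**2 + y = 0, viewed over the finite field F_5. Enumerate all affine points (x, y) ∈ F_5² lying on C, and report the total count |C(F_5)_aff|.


Affine F_5-points: {(0, 0), (1, 4), (2, 2), (2, 3), (2, 4), (3, 1)}; count = 6.

For each of the 25 pairs (x, y) ∈ F_5², evaluate f(x, y) mod 5. Record the zeros.
  x = 0: [0↦0, 1↦1, 2↦1, 3↦1, 4↦2]  zeros at y ∈ {0}
  x = 1: [0↦2, 1↦4, 2↦2, 3↦2, 4↦0]  zeros at y ∈ {4}
  x = 2: [0↦1, 1↦4, 2↦0, 3↦0, 4↦0]  zeros at y ∈ {2, 3, 4}
  x = 3: [0↦1, 1↦0, 2↦4, 3↦4, 4↦1]  zeros at y ∈ {1}
  x = 4: [0↦1, 1↦1, 2↦3, 3↦3, 4↦2]  zeros at y ∈ ∅
Collecting zeros: affine points = {(0, 0), (1, 4), (2, 2), (2, 3), (2, 4), (3, 1)}.
Total count |C(F_5)_aff| = 6.


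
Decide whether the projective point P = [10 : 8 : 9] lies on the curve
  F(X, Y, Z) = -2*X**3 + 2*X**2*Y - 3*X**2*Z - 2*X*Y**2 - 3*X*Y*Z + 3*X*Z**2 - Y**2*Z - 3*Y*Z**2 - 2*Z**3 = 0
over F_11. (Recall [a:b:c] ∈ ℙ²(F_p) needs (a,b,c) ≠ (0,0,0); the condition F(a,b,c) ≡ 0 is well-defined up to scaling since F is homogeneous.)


F(10,8,9) ≡ 8 (mod 11); P is NOT on the curve.

Evaluate F(10, 8, 9) term-by-term (mod 11).
  -2*X**3 ↦ -2·1000·1·1 = -2000
  2*X**2*Y ↦ 2·100·8·1 = 1600
  -3*X**2*Z ↦ -3·100·1·9 = -2700
  -2*X*Y**2 ↦ -2·10·64·1 = -1280
  -3*X*Y*Z ↦ -3·10·8·9 = -2160
  3*X*Z**2 ↦ 3·10·1·81 = 2430
  -Y**2*Z ↦ -1·1·64·9 = -576
  -3*Y*Z**2 ↦ -3·1·8·81 = -1944
  -2*Z**3 ↦ -2·1·1·729 = -1458
Sum: F(10, 8, 9) = (-2000) + (1600) + (-2700) + (-1280) + (-2160) + (2430) + (-576) + (-1944) + (-1458) = -8088.
Reducing mod 11: -8088 ≡ 8 (mod 11).
Since F(a, b, c) ≡ 8 ≠ 0 (mod 11), P does NOT lie on the curve.


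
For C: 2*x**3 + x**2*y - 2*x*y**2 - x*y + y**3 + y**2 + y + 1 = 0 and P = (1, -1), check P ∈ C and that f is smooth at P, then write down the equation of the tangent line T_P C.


Tangent line at P: 3*x + 6*y + 3 = 0.

Step 1: f(1, -1) = 0, so P lies on C.
Step 2: partial derivatives
  f_x(x, y) = 6*x**2 + 2*x*y - 2*y**2 - y, f_y(x, y) = x**2 - 4*x*y - x + 3*y**2 + 2*y + 1.
  f_x(P) = 3, f_y(P) = 6 (gradient nonzero, so P is smooth).
Step 3: tangent line at P: 3·(x − 1) + 6·(y − -1) = 0.
Expanding: 3*x + 6*y + 3 = 0.


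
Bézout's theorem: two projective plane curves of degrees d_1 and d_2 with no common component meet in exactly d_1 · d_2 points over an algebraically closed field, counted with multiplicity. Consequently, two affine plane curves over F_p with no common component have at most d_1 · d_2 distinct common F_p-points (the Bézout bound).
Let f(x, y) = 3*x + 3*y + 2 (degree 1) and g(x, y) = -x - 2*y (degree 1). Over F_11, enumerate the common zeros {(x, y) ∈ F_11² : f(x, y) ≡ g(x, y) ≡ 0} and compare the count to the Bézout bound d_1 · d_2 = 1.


Common zeros: {(6, 8)}; count = 1; Bézout bound = 1.

deg(f) = 1, deg(g) = 1, so Bézout bound = 1.
Scan x ∈ F_11. For each x, list the y ∈ F_11 with f(x, y) ≡ 0 and those with g(x, y) ≡ 0 (mod 11); the common zeros in that column are the intersection.
  x = 0: f ≡ 0 at y ∈ {3}; g ≡ 0 at y ∈ {0}; common: ∅.
  x = 1: f ≡ 0 at y ∈ {2}; g ≡ 0 at y ∈ {5}; common: ∅.
  x = 2: f ≡ 0 at y ∈ {1}; g ≡ 0 at y ∈ {10}; common: ∅.
  x = 3: f ≡ 0 at y ∈ {0}; g ≡ 0 at y ∈ {4}; common: ∅.
  x = 4: f ≡ 0 at y ∈ {10}; g ≡ 0 at y ∈ {9}; common: ∅.
  x = 5: f ≡ 0 at y ∈ {9}; g ≡ 0 at y ∈ {3}; common: ∅.
  x = 6: f ≡ 0 at y ∈ {8}; g ≡ 0 at y ∈ {8}; common: {8}.
  x = 7: f ≡ 0 at y ∈ {7}; g ≡ 0 at y ∈ {2}; common: ∅.
  x = 8: f ≡ 0 at y ∈ {6}; g ≡ 0 at y ∈ {7}; common: ∅.
  x = 9: f ≡ 0 at y ∈ {5}; g ≡ 0 at y ∈ {1}; common: ∅.
  x = 10: f ≡ 0 at y ∈ {4}; g ≡ 0 at y ∈ {6}; common: ∅.
Collecting: common zeros = {(6, 8)}, so the count is 1.
Comparison with the Bézout bound: 1 ≤ 1 = deg(f)·deg(g), as expected for curves with no common component (the bound is attained).


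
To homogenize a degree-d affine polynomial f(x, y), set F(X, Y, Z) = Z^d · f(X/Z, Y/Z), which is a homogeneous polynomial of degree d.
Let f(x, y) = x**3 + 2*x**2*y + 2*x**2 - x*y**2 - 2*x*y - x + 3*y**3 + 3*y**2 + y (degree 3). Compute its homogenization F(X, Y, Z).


F(X, Y, Z) = X**3 + 2*X**2*Y + 2*X**2*Z - X*Y**2 - 2*X*Y*Z - X*Z**2 + 3*Y**3 + 3*Y**2*Z + Y*Z**2

deg(f) = 3.
Substitute x = X/Z, y = Y/Z into f, then multiply by Z^3.
  monomial 1·x^3·y^0 ↦ 1·X^3·Y^0·Z^0.
  monomial 2·x^2·y^1 ↦ 2·X^2·Y^1·Z^0.
  monomial 2·x^2·y^0 ↦ 2·X^2·Y^0·Z^1.
  monomial -1·x^1·y^2 ↦ -1·X^1·Y^2·Z^0.
  monomial -2·x^1·y^1 ↦ -2·X^1·Y^1·Z^1.
  monomial -1·x^1·y^0 ↦ -1·X^1·Y^0·Z^2.
  monomial 3·x^0·y^3 ↦ 3·X^0·Y^3·Z^0.
  monomial 3·x^0·y^2 ↦ 3·X^0·Y^2·Z^1.
  monomial 1·x^0·y^1 ↦ 1·X^0·Y^1·Z^2.
Collecting: F(X, Y, Z) = X**3 + 2*X**2*Y + 2*X**2*Z - X*Y**2 - 2*X*Y*Z - X*Z**2 + 3*Y**3 + 3*Y**2*Z + Y*Z**2.


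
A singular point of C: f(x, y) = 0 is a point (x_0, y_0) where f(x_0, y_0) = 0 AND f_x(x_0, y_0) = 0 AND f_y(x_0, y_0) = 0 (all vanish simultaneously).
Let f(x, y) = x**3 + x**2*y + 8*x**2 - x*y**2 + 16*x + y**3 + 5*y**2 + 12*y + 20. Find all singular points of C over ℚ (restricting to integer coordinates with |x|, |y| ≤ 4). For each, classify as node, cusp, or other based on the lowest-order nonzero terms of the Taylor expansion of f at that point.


Singular points: {(-2, -2)}; classification: cusp.

Compute partial derivatives:
  f_x = 3*x**2 + 2*x*y + 16*x - y**2 + 16.
  f_y = x**2 - 2*x*y + 3*y**2 + 10*y + 12.
Scan x_0 ∈ {−4, ..., 4}. For each x_0, f_y(x_0, y) is a polynomial in y; find its integer roots y ∈ {−4, ..., 4}, then test f_x and f at those candidates.
  x = -4: f_y(-4, y) = 3*y**2 + 18*y + 28; no integer root y with |y| ≤ 4.
  x = -3: f_y(-3, y) = 3*y**2 + 16*y + 21; vanishes at y ∈ {-3}. (-3, -3): f_x = 4 ≠ 0.
  x = -2: f_y(-2, y) = 3*y**2 + 14*y + 16; vanishes at y ∈ {-2}. (-2, -2): f_x = 0, f = 0 — SINGULAR.
  x = -1: f_y(-1, y) = 3*y**2 + 12*y + 13; no integer root y with |y| ≤ 4.
  x = 0: f_y(0, y) = 3*y**2 + 10*y + 12; no integer root y with |y| ≤ 4.
  x = 1: f_y(1, y) = 3*y**2 + 8*y + 13; no integer root y with |y| ≤ 4.
  x = 2: f_y(2, y) = 3*y**2 + 6*y + 16; no integer root y with |y| ≤ 4.
  x = 3: f_y(3, y) = 3*y**2 + 4*y + 21; no integer root y with |y| ≤ 4.
  x = 4: f_y(4, y) = 3*y**2 + 2*y + 28; no integer root y with |y| ≤ 4.
Only singular point on the grid: (-2, -2).
Classify: substitute x = -2 + u, y = -2 + v and expand: f = u**3 + u**2*v - u*v**2 + v**3 + v**2.
No constant or linear terms (consistent with a singular point). Quadratic part: v**2. Cubic part: u**3 + u**2*v - u*v**2 + v**3.
The quadratic part v**2 is a perfect square, so there is a single (double) tangent line v = 0, i.e. y = -2. Restricting the cubic part to that line (v = 0) leaves u**3 ≠ 0, so f is not divisible by v and the branch is v² ≈ -u**3 to lowest order — this is a cusp.
Classification: cusp.


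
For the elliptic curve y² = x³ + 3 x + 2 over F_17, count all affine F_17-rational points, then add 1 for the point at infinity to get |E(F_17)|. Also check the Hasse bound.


Affine points = {(0, 6), (0, 11), (2, 4), (2, 13), (3, 2), (3, 15), (6, 7), (6, 10), (7, 3), (7, 14), (12, 7), (12, 10), (14, 0), (16, 7), (16, 10)}; affine count = 15; |E(F_17)| = 16.

Discriminant check: Δ ∝ 4a³ + 27b² = 4·3³ + 27·2² = 4·27 + 27·4 ≡ 12 (mod 17). Nonzero ⇒ E is nonsingular.
For each x ∈ F_17, compute rhs = x³ + 3·x + 2 mod 17, then count y ∈ F_17 with y² ≡ rhs.
  x = 0: rhs = 2, matching y values: 6, 11 (2 points).
  x = 1: rhs = 6, matching y values: none (0 points).
  x = 2: rhs = 16, matching y values: 4, 13 (2 points).
  x = 3: rhs = 4, matching y values: 2, 15 (2 points).
  x = 4: rhs = 10, matching y values: none (0 points).
  x = 5: rhs = 6, matching y values: none (0 points).
  x = 6: rhs = 15, matching y values: 7, 10 (2 points).
  x = 7: rhs = 9, matching y values: 3, 14 (2 points).
  x = 8: rhs = 11, matching y values: none (0 points).
  x = 9: rhs = 10, matching y values: none (0 points).
  x = 10: rhs = 12, matching y values: none (0 points).
  x = 11: rhs = 6, matching y values: none (0 points).
  x = 12: rhs = 15, matching y values: 7, 10 (2 points).
  x = 13: rhs = 11, matching y values: none (0 points).
  x = 14: rhs = 0, matching y values: 0 (1 points).
  x = 15: rhs = 5, matching y values: none (0 points).
  x = 16: rhs = 15, matching y values: 7, 10 (2 points).
Total affine count: 15.
Full point count |E(F_17)| = 15 + 1 = 16.
Hasse bound: |16 − (17+1)| = |-2| = 2 ≤ 2√17 ≈ 8.2462 ✓.


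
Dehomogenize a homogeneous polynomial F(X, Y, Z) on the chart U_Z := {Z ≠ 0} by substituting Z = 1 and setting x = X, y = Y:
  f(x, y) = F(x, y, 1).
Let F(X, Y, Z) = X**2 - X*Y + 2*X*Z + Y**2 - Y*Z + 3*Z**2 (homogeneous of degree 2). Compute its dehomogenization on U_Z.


f(x, y) = x**2 - x*y + 2*x + y**2 - y + 3

On U_Z we set Z = 1. Each monomial c·X^i·Y^j·Z^k in F becomes c·x^i·y^j·1^k = c·x^i·y^j.
Substituting Z = 1: F(X, Y, 1) = x**2 - x*y + 2*x + y**2 - y + 3.
Note: deg(f) ≤ deg(F) = 2; strict inequality happens when F is divisible by Z (lost terms).


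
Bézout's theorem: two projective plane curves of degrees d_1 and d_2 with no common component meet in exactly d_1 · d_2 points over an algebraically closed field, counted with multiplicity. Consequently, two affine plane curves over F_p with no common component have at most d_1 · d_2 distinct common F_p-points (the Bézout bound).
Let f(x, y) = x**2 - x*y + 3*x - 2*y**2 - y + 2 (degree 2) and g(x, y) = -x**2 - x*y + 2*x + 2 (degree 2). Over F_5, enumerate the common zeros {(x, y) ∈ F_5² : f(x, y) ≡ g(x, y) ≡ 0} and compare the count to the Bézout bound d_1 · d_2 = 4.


Common zeros: {(3, 3)}; count = 1; Bézout bound = 4.

deg(f) = 2, deg(g) = 2, so Bézout bound = 4.
Scan x ∈ F_5. For each x, list the y ∈ F_5 with f(x, y) ≡ 0 and those with g(x, y) ≡ 0 (mod 5); the common zeros in that column are the intersection.
  x = 0: f ≡ 0 at y ∈ ∅; g ≡ 0 at y ∈ ∅; common: ∅.
  x = 1: f ≡ 0 at y ∈ ∅; g ≡ 0 at y ∈ {3}; common: ∅.
  x = 2: f ≡ 0 at y ∈ {3}; g ≡ 0 at y ∈ {1}; common: ∅.
  x = 3: f ≡ 0 at y ∈ {0, 3}; g ≡ 0 at y ∈ {3}; common: {3}.
  x = 4: f ≡ 0 at y ∈ {0}; g ≡ 0 at y ∈ {1}; common: ∅.
Collecting: common zeros = {(3, 3)}, so the count is 1.
Comparison with the Bézout bound: 1 ≤ 4 = deg(f)·deg(g), as expected for curves with no common component (the affine F_5-count falls short of the bound because intersections may lie at infinity, over extension fields, or carry multiplicity).


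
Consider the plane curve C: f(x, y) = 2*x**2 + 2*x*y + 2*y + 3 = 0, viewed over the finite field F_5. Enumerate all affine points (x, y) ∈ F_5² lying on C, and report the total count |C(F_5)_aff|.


Affine F_5-points: {(0, 1), (1, 0), (2, 4), (3, 3), (4, 0), (4, 1), (4, 2), (4, 3), (4, 4)}; count = 9.

For each of the 25 pairs (x, y) ∈ F_5², evaluate f(x, y) mod 5. Record the zeros.
  x = 0: [0↦3, 1↦0, 2↦2, 3↦4, 4↦1]  zeros at y ∈ {1}
  x = 1: [0↦0, 1↦4, 2↦3, 3↦2, 4↦1]  zeros at y ∈ {0}
  x = 2: [0↦1, 1↦2, 2↦3, 3↦4, 4↦0]  zeros at y ∈ {4}
  x = 3: [0↦1, 1↦4, 2↦2, 3↦0, 4↦3]  zeros at y ∈ {3}
  x = 4: [0↦0, 1↦0, 2↦0, 3↦0, 4↦0]  zeros at y ∈ {0, 1, 2, 3, 4}
Collecting zeros: affine points = {(0, 1), (1, 0), (2, 4), (3, 3), (4, 0), (4, 1), (4, 2), (4, 3), (4, 4)}.
Total count |C(F_5)_aff| = 9.


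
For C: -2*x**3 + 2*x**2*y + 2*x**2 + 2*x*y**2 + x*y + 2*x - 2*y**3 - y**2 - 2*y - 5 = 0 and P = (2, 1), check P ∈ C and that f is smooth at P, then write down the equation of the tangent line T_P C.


Tangent line at P: -3*x + 8*y - 2 = 0.

Step 1: f(2, 1) = 0, so P lies on C.
Step 2: partial derivatives
  f_x(x, y) = -6*x**2 + 4*x*y + 4*x + 2*y**2 + y + 2, f_y(x, y) = 2*x**2 + 4*x*y + x - 6*y**2 - 2*y - 2.
  f_x(P) = -3, f_y(P) = 8 (gradient nonzero, so P is smooth).
Step 3: tangent line at P: -3·(x − 2) + 8·(y − 1) = 0.
Expanding: -3*x + 8*y - 2 = 0.


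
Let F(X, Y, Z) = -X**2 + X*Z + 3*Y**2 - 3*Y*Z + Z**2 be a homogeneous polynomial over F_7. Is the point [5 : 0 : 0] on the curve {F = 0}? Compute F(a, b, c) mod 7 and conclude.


F(5,0,0) ≡ 3 (mod 7); P is NOT on the curve.

Evaluate F(5, 0, 0) term-by-term (mod 7).
  -X**2 ↦ -1·25·1·1 = -25
  X*Z ↦ 1·5·1·0 = 0
  3*Y**2 ↦ 3·1·0·1 = 0
  -3*Y*Z ↦ -3·1·0·0 = 0
  Z**2 ↦ 1·1·1·0 = 0
Sum: F(5, 0, 0) = (-25) + (0) + (0) + (0) + (0) = -25.
Reducing mod 7: -25 ≡ 3 (mod 7).
Since F(a, b, c) ≡ 3 ≠ 0 (mod 7), P does NOT lie on the curve.


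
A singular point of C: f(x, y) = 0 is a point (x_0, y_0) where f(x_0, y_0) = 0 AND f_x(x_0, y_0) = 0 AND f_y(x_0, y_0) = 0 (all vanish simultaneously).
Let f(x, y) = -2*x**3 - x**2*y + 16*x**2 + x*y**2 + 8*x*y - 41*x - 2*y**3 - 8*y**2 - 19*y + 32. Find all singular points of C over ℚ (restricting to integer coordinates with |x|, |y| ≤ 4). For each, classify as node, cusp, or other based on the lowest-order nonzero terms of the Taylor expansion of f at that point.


Singular points: {(3, -1)}; classification: node.

Compute partial derivatives:
  f_x = -6*x**2 - 2*x*y + 32*x + y**2 + 8*y - 41.
  f_y = -x**2 + 2*x*y + 8*x - 6*y**2 - 16*y - 19.
Scan x_0 ∈ {−4, ..., 4}. For each x_0, f_y(x_0, y) is a polynomial in y; find its integer roots y ∈ {−4, ..., 4}, then test f_x and f at those candidates.
  x = -4: f_y(-4, y) = -6*y**2 - 24*y - 67; no integer root y with |y| ≤ 4.
  x = -3: f_y(-3, y) = -6*y**2 - 22*y - 52; no integer root y with |y| ≤ 4.
  x = -2: f_y(-2, y) = -6*y**2 - 20*y - 39; no integer root y with |y| ≤ 4.
  x = -1: f_y(-1, y) = -6*y**2 - 18*y - 28; no integer root y with |y| ≤ 4.
  x = 0: f_y(0, y) = -6*y**2 - 16*y - 19; no integer root y with |y| ≤ 4.
  x = 1: f_y(1, y) = -6*y**2 - 14*y - 12; no integer root y with |y| ≤ 4.
  x = 2: f_y(2, y) = -6*y**2 - 12*y - 7; no integer root y with |y| ≤ 4.
  x = 3: f_y(3, y) = -6*y**2 - 10*y - 4; vanishes at y ∈ {-1}. (3, -1): f_x = 0, f = 0 — SINGULAR.
  x = 4: f_y(4, y) = -6*y**2 - 8*y - 3; no integer root y with |y| ≤ 4.
Only singular point on the grid: (3, -1).
Classify: substitute x = 3 + u, y = -1 + v and expand: f = -2*u**3 - u**2*v - u**2 + u*v**2 - 2*v**3 + v**2.
No constant or linear terms (consistent with a singular point). Quadratic part: -u**2 + v**2. Cubic part: -2*u**3 - u**2*v + u*v**2 - 2*v**3.
The quadratic part v**2 - u**2 = (v − u)(v + u) splits into two distinct linear factors, so there are two distinct tangent lines y − -1 = ±(x − 3) — this is a node (ordinary double point).
Classification: node.


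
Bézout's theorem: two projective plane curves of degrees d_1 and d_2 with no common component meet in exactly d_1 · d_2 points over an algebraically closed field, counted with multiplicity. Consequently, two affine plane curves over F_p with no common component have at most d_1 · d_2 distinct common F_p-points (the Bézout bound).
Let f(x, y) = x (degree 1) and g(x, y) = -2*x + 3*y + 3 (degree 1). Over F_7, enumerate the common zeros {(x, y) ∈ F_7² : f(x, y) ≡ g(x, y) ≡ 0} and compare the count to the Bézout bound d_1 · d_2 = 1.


Common zeros: {(0, 6)}; count = 1; Bézout bound = 1.

deg(f) = 1, deg(g) = 1, so Bézout bound = 1.
Scan x ∈ F_7. For each x, list the y ∈ F_7 with f(x, y) ≡ 0 and those with g(x, y) ≡ 0 (mod 7); the common zeros in that column are the intersection.
  x = 0: f ≡ 0 at y ∈ {0, 1, 2, 3, 4, 5, 6}; g ≡ 0 at y ∈ {6}; common: {6}.
  x = 1: f ≡ 0 at y ∈ ∅; g ≡ 0 at y ∈ {2}; common: ∅.
  x = 2: f ≡ 0 at y ∈ ∅; g ≡ 0 at y ∈ {5}; common: ∅.
  x = 3: f ≡ 0 at y ∈ ∅; g ≡ 0 at y ∈ {1}; common: ∅.
  x = 4: f ≡ 0 at y ∈ ∅; g ≡ 0 at y ∈ {4}; common: ∅.
  x = 5: f ≡ 0 at y ∈ ∅; g ≡ 0 at y ∈ {0}; common: ∅.
  x = 6: f ≡ 0 at y ∈ ∅; g ≡ 0 at y ∈ {3}; common: ∅.
Collecting: common zeros = {(0, 6)}, so the count is 1.
Comparison with the Bézout bound: 1 ≤ 1 = deg(f)·deg(g), as expected for curves with no common component (the bound is attained).


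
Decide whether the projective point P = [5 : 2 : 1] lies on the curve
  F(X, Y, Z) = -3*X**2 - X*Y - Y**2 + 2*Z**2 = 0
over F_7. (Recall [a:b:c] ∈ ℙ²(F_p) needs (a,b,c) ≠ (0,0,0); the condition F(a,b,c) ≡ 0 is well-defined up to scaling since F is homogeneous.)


F(5,2,1) ≡ 4 (mod 7); P is NOT on the curve.

Evaluate F(5, 2, 1) term-by-term (mod 7).
  -3*X**2 ↦ -3·25·1·1 = -75
  -X*Y ↦ -1·5·2·1 = -10
  -Y**2 ↦ -1·1·4·1 = -4
  2*Z**2 ↦ 2·1·1·1 = 2
Sum: F(5, 2, 1) = (-75) + (-10) + (-4) + (2) = -87.
Reducing mod 7: -87 ≡ 4 (mod 7).
Since F(a, b, c) ≡ 4 ≠ 0 (mod 7), P does NOT lie on the curve.


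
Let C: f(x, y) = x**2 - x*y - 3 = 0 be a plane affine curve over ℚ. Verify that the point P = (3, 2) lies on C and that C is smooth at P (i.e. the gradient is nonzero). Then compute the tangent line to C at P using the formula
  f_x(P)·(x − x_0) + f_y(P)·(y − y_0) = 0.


Tangent line at P: 4*x - 3*y - 6 = 0.

Step 1: f(3, 2) = 0, so P lies on C.
Step 2: partial derivatives
  f_x(x, y) = 2*x - y, f_y(x, y) = -x.
  f_x(P) = 4, f_y(P) = -3 (gradient nonzero, so P is smooth).
Step 3: tangent line at P: 4·(x − 3) + -3·(y − 2) = 0.
Expanding: 4*x - 3*y - 6 = 0.


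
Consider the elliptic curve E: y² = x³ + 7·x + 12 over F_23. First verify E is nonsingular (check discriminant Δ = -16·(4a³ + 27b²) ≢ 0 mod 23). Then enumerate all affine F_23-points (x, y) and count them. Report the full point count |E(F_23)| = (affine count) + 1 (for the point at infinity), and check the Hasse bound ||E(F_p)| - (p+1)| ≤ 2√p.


Affine points = {(0, 9), (0, 14), (4, 9), (4, 14), (7, 6), (7, 17), (10, 1), (10, 22), (13, 0), (14, 5), (14, 18), (18, 6), (18, 17), (19, 9), (19, 14), (21, 6), (21, 17), (22, 2), (22, 21)}; affine count = 19; |E(F_23)| = 20.

Discriminant check: Δ ∝ 4a³ + 27b² = 4·7³ + 27·12² = 4·343 + 27·144 ≡ 16 (mod 23). Nonzero ⇒ E is nonsingular.
For each x ∈ F_23, compute rhs = x³ + 7·x + 12 mod 23, then count y ∈ F_23 with y² ≡ rhs.
  x = 0: rhs = 12, matching y values: 9, 14 (2 points).
  x = 1: rhs = 20, matching y values: none (0 points).
  x = 2: rhs = 11, matching y values: none (0 points).
  x = 3: rhs = 14, matching y values: none (0 points).
  x = 4: rhs = 12, matching y values: 9, 14 (2 points).
  x = 5: rhs = 11, matching y values: none (0 points).
  x = 6: rhs = 17, matching y values: none (0 points).
  x = 7: rhs = 13, matching y values: 6, 17 (2 points).
  x = 8: rhs = 5, matching y values: none (0 points).
  x = 9: rhs = 22, matching y values: none (0 points).
  x = 10: rhs = 1, matching y values: 1, 22 (2 points).
  x = 11: rhs = 17, matching y values: none (0 points).
  x = 12: rhs = 7, matching y values: none (0 points).
  x = 13: rhs = 0, matching y values: 0 (1 points).
  x = 14: rhs = 2, matching y values: 5, 18 (2 points).
  x = 15: rhs = 19, matching y values: none (0 points).
  x = 16: rhs = 11, matching y values: none (0 points).
  x = 17: rhs = 7, matching y values: none (0 points).
  x = 18: rhs = 13, matching y values: 6, 17 (2 points).
  x = 19: rhs = 12, matching y values: 9, 14 (2 points).
  x = 20: rhs = 10, matching y values: none (0 points).
  x = 21: rhs = 13, matching y values: 6, 17 (2 points).
  x = 22: rhs = 4, matching y values: 2, 21 (2 points).
Total affine count: 19.
Full point count |E(F_23)| = 19 + 1 = 20.
Hasse bound: |20 − (23+1)| = |-4| = 4 ≤ 2√23 ≈ 9.5917 ✓.


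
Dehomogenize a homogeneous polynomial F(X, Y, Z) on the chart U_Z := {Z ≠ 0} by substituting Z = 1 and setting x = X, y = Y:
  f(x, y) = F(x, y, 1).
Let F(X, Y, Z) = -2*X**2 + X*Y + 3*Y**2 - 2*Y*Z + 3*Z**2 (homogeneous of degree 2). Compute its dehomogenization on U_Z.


f(x, y) = -2*x**2 + x*y + 3*y**2 - 2*y + 3

On U_Z we set Z = 1. Each monomial c·X^i·Y^j·Z^k in F becomes c·x^i·y^j·1^k = c·x^i·y^j.
Substituting Z = 1: F(X, Y, 1) = -2*x**2 + x*y + 3*y**2 - 2*y + 3.
Note: deg(f) ≤ deg(F) = 2; strict inequality happens when F is divisible by Z (lost terms).


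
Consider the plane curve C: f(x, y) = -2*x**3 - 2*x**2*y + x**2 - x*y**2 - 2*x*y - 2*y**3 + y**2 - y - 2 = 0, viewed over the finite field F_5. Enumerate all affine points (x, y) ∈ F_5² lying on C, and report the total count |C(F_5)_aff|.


Affine F_5-points: {(0, 3), (1, 1), (2, 1), (2, 2), (2, 4), (4, 1)}; count = 6.

For each of the 25 pairs (x, y) ∈ F_5², evaluate f(x, y) mod 5. Record the zeros.
  x = 0: [0↦3, 1↦1, 2↦4, 3↦0, 4↦2]  zeros at y ∈ {3}
  x = 1: [0↦2, 1↦0, 2↦1, 3↦3, 4↦4]  zeros at y ∈ {1}
  x = 2: [0↦1, 1↦0, 2↦0, 3↦4, 4↦0]  zeros at y ∈ {1, 2, 4}
  x = 3: [0↦3, 1↦4, 2↦4, 3↦1, 4↦3]  zeros at y ∈ ∅
  x = 4: [0↦1, 1↦0, 2↦1, 3↦2, 4↦1]  zeros at y ∈ {1}
Collecting zeros: affine points = {(0, 3), (1, 1), (2, 1), (2, 2), (2, 4), (4, 1)}.
Total count |C(F_5)_aff| = 6.


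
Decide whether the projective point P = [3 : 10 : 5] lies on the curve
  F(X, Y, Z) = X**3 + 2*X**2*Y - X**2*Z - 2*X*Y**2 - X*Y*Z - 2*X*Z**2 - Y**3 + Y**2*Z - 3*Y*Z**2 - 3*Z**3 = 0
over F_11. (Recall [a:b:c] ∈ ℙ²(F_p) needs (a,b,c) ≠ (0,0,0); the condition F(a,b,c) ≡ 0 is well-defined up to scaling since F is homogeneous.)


F(3,10,5) ≡ 2 (mod 11); P is NOT on the curve.

Evaluate F(3, 10, 5) term-by-term (mod 11).
  X**3 ↦ 1·27·1·1 = 27
  2*X**2*Y ↦ 2·9·10·1 = 180
  -X**2*Z ↦ -1·9·1·5 = -45
  -2*X*Y**2 ↦ -2·3·100·1 = -600
  -X*Y*Z ↦ -1·3·10·5 = -150
  -2*X*Z**2 ↦ -2·3·1·25 = -150
  -Y**3 ↦ -1·1·1000·1 = -1000
  Y**2*Z ↦ 1·1·100·5 = 500
  -3*Y*Z**2 ↦ -3·1·10·25 = -750
  -3*Z**3 ↦ -3·1·1·125 = -375
Sum: F(3, 10, 5) = (27) + (180) + (-45) + (-600) + (-150) + (-150) + (-1000) + (500) + (-750) + (-375) = -2363.
Reducing mod 11: -2363 ≡ 2 (mod 11).
Since F(a, b, c) ≡ 2 ≠ 0 (mod 11), P does NOT lie on the curve.


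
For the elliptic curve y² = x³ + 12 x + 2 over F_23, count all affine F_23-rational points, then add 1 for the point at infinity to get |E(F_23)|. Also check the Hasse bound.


Affine points = {(0, 5), (0, 18), (5, 7), (5, 16), (8, 9), (8, 14), (10, 8), (10, 15), (11, 4), (11, 19), (13, 3), (13, 20), (14, 4), (14, 19), (16, 9), (16, 14), (17, 6), (17, 17), (18, 1), (18, 22), (20, 10), (20, 13), (21, 4), (21, 19), (22, 9), (22, 14)}; affine count = 26; |E(F_23)| = 27.

Discriminant check: Δ ∝ 4a³ + 27b² = 4·12³ + 27·2² = 4·1728 + 27·4 ≡ 5 (mod 23). Nonzero ⇒ E is nonsingular.
For each x ∈ F_23, compute rhs = x³ + 12·x + 2 mod 23, then count y ∈ F_23 with y² ≡ rhs.
  x = 0: rhs = 2, matching y values: 5, 18 (2 points).
  x = 1: rhs = 15, matching y values: none (0 points).
  x = 2: rhs = 11, matching y values: none (0 points).
  x = 3: rhs = 19, matching y values: none (0 points).
  x = 4: rhs = 22, matching y values: none (0 points).
  x = 5: rhs = 3, matching y values: 7, 16 (2 points).
  x = 6: rhs = 14, matching y values: none (0 points).
  x = 7: rhs = 15, matching y values: none (0 points).
  x = 8: rhs = 12, matching y values: 9, 14 (2 points).
  x = 9: rhs = 11, matching y values: none (0 points).
  x = 10: rhs = 18, matching y values: 8, 15 (2 points).
  x = 11: rhs = 16, matching y values: 4, 19 (2 points).
  x = 12: rhs = 11, matching y values: none (0 points).
  x = 13: rhs = 9, matching y values: 3, 20 (2 points).
  x = 14: rhs = 16, matching y values: 4, 19 (2 points).
  x = 15: rhs = 15, matching y values: none (0 points).
  x = 16: rhs = 12, matching y values: 9, 14 (2 points).
  x = 17: rhs = 13, matching y values: 6, 17 (2 points).
  x = 18: rhs = 1, matching y values: 1, 22 (2 points).
  x = 19: rhs = 5, matching y values: none (0 points).
  x = 20: rhs = 8, matching y values: 10, 13 (2 points).
  x = 21: rhs = 16, matching y values: 4, 19 (2 points).
  x = 22: rhs = 12, matching y values: 9, 14 (2 points).
Total affine count: 26.
Full point count |E(F_23)| = 26 + 1 = 27.
Hasse bound: |27 − (23+1)| = |3| = 3 ≤ 2√23 ≈ 9.5917 ✓.
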